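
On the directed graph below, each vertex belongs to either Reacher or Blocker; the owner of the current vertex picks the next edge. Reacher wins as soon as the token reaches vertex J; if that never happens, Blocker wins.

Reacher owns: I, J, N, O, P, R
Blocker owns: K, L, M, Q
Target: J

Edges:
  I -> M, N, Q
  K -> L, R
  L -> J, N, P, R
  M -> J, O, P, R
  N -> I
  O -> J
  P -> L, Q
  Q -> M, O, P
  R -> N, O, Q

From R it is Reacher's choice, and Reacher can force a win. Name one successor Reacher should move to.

A0 = {J}
A1: add {O} — O (Reacher) has O→J.
A2: add {R} — R (Reacher) has R→O.
A3 = A2; e.g. I (Reacher) has no edge into A2. Fixed point.
From R, successor O is in the attractor (rank 1); the other successors N, Q are not.

O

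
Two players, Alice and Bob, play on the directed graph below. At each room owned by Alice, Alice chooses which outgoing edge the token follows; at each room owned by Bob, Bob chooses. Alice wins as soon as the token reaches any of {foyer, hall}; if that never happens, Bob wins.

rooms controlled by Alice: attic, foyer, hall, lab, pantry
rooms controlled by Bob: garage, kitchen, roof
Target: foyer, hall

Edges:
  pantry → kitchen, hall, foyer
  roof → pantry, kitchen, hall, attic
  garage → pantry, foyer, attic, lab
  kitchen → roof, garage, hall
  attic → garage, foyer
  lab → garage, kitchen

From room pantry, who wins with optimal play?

A0 = {foyer, hall}
A1: add {attic, pantry} — pantry (Alice) has pantry→hall; attic (Alice) has attic→foyer.
A2 = A1; e.g. roof (Bob) can still go to kitchen. Fixed point.
pantry ∈ A1, so Alice can force the target.

Alice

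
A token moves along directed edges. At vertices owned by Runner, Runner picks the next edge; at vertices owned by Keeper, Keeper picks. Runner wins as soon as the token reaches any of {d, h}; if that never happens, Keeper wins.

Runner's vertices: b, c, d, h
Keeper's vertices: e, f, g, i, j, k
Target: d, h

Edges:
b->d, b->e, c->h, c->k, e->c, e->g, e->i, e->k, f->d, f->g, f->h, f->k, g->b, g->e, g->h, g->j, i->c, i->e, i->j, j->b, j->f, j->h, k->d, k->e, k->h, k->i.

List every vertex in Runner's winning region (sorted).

b, c, d, h

A0 = {d, h}
A1: add {b, c} — b (Runner) has b→d; c (Runner) has c→h.
A2 = A1; e.g. e (Keeper) can still go to g. Fixed point.
Runner's winning region = {b, c, d, h}.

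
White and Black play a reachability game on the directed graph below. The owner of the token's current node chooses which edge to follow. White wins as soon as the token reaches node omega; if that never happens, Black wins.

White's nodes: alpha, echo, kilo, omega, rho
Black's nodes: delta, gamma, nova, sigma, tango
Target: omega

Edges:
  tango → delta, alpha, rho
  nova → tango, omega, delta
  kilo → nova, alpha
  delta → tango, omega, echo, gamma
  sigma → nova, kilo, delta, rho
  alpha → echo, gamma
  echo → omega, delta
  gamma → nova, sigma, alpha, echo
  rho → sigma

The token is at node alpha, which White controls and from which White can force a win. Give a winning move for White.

A0 = {omega}
A1: add {echo} — echo (White) has echo→omega.
A2: add {alpha} — alpha (White) has alpha→echo.
A3: add {kilo} — kilo (White) has kilo→alpha.
A4 = A3; e.g. tango (Black) can still go to delta. Fixed point.
From alpha, successor echo is in the attractor (rank 1); the other successor gamma is not.

echo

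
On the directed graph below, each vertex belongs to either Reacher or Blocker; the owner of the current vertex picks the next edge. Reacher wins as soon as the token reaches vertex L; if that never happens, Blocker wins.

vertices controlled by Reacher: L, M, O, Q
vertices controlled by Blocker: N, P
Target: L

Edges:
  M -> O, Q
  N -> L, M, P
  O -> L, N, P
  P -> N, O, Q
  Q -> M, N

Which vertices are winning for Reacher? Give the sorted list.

A0 = {L}
A1: add {O} — O (Reacher) has O→L.
A2: add {M} — M (Reacher) has M→O.
A3: add {Q} — Q (Reacher) has Q→M.
A4 = A3; e.g. N (Blocker) can still go to P. Fixed point.
Reacher's winning region = {L, M, O, Q}.

L, M, O, Q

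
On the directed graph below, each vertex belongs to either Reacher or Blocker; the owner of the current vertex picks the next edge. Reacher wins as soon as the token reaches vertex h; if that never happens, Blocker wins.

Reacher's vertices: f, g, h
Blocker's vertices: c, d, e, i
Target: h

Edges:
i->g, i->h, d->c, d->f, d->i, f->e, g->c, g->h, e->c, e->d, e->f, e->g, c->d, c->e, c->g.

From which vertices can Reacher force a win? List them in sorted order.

A0 = {h}
A1: add {g} — g (Reacher) has g→h.
A2: add {i} — i (Blocker): all of {g, h} already in.
A3 = A2; e.g. c (Blocker) can still go to d. Fixed point.
Reacher's winning region = {g, h, i}.

g, h, i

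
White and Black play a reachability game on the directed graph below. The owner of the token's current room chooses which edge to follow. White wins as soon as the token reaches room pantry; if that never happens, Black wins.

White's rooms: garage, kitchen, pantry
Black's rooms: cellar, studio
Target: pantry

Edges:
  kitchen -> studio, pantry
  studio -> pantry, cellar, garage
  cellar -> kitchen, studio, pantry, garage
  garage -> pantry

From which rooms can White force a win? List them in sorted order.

A0 = {pantry}
A1: add {garage, kitchen} — kitchen (White) has kitchen→pantry; garage (White) has garage→pantry.
A2 = A1; e.g. studio (Black) can still go to cellar. Fixed point.
White's winning region = {garage, kitchen, pantry}.

garage, kitchen, pantry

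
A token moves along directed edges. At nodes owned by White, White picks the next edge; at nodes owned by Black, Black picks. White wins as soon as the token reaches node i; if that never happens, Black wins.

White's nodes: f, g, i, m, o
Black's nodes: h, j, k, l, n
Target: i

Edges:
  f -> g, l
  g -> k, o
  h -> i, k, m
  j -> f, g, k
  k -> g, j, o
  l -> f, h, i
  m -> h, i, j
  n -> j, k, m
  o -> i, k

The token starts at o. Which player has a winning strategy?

White

A0 = {i}
A1: add {m, o} — m (White) has m→i; o (White) has o→i.
o ∈ A1, so White can force the target.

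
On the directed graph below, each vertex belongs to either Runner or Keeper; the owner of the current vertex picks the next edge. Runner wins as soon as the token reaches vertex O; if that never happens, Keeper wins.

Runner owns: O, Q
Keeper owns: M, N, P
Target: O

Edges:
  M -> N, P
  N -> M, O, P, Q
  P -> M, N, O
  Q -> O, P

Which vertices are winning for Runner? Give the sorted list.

A0 = {O}
A1: add {Q} — Q (Runner) has Q→O.
A2 = A1; e.g. M (Keeper) can still go to N. Fixed point.
Runner's winning region = {O, Q}.

O, Q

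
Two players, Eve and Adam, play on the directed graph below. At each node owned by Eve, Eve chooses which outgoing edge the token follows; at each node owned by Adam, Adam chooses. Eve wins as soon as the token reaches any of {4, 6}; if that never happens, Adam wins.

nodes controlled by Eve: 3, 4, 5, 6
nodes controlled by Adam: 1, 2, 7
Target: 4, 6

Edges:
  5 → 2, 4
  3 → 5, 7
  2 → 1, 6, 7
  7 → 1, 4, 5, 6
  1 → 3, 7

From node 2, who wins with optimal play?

A0 = {4, 6}
A1: add {5} — 5 (Eve) has 5→4.
A2: add {3} — 3 (Eve) has 3→5.
A3 = A2; e.g. 1 (Adam) can still go to 7. Fixed point.
2 never enters the attractor, so Adam can avoid the target forever.

Adam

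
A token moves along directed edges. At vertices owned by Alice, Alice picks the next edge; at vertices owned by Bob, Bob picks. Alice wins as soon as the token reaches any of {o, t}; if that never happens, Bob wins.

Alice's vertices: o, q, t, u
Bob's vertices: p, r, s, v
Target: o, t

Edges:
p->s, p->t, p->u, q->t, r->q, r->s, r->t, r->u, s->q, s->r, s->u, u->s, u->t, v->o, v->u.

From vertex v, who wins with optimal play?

A0 = {o, t}
A1: add {q, u} — q (Alice) has q→t; u (Alice) has u→t.
A2: add {v} — v (Bob): all of {o, u} already in.
A3 = A2; e.g. p (Bob) can still go to s. Fixed point.
v ∈ A2, so Alice can force the target.

Alice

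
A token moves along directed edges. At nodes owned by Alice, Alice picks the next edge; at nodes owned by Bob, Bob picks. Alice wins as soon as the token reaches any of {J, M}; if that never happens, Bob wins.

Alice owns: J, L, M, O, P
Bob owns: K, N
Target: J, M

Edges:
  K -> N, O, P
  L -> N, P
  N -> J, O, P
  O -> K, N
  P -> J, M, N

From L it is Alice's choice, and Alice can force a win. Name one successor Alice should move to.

P

A0 = {J, M}
A1: add {P} — P (Alice) has P→J.
A2: add {L} — L (Alice) has L→P.
A3 = A2; e.g. K (Bob) can still go to N. Fixed point.
From L, successor P is in the attractor (rank 1); the other successor N is not.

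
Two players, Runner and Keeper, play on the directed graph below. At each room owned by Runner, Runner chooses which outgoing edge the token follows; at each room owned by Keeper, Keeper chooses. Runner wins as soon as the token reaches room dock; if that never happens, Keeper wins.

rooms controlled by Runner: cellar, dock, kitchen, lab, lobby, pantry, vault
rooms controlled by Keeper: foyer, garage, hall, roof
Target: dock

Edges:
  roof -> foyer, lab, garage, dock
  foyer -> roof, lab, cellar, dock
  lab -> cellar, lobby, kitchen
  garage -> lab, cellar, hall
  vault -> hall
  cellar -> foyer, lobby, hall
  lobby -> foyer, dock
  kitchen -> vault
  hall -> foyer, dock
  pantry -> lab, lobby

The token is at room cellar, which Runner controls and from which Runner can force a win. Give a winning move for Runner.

lobby

A0 = {dock}
A1: add {lobby} — lobby (Runner) has lobby→dock.
A2: add {cellar, lab, pantry} — lab (Runner) has lab→lobby; cellar (Runner) has cellar→lobby; pantry (Runner) has pantry→lobby.
A3 = A2; e.g. roof (Keeper) can still go to foyer. Fixed point.
From cellar, successor lobby is in the attractor (rank 1); the other successors foyer, hall are not.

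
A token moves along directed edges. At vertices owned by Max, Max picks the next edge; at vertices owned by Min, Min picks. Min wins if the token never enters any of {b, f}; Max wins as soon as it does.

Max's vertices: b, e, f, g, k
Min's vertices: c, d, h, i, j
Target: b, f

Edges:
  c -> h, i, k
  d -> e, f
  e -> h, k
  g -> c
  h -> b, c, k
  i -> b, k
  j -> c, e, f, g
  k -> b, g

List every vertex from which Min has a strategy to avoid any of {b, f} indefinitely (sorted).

c, g, h, j

A0 = {b, f}
A1: add {k} — k (Max) has k→b.
A2: add {e, i} — e (Max) has e→k; i (Min): all of {b, k} already in.
A3: add {d} — d (Min): all of {e, f} already in.
A4 = A3; e.g. c (Min) can still go to h. Fixed point.
Max's attractor = {b, d, e, f, i, k}; Min avoids the target exactly from the complement.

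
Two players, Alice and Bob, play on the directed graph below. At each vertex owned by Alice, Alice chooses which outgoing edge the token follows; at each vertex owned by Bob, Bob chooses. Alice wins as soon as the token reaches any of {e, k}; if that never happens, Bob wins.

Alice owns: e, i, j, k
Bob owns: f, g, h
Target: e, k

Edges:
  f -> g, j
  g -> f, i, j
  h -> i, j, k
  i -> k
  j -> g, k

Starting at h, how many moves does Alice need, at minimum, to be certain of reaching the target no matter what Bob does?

2

A0 = {e, k}
A1: add {i, j} — i (Alice) has i→k; j (Alice) has j→k.
A2: add {h} — h (Bob): all of {i, j, k} already in.
A3 = A2; e.g. f (Bob) can still go to g. Fixed point.
h enters the attractor at level 2, so Alice can force the target in 2 moves from there.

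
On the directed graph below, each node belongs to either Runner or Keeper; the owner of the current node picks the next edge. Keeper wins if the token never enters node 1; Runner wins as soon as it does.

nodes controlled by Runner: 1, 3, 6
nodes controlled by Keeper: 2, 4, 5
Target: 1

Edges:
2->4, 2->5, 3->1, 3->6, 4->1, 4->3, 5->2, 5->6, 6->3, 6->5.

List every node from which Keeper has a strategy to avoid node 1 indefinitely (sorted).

A0 = {1}
A1: add {3} — 3 (Runner) has 3→1.
A2: add {4, 6} — 4 (Keeper): all of {1, 3} already in; 6 (Runner) has 6→3.
A3 = A2; e.g. 2 (Keeper) can still go to 5. Fixed point.
Runner's attractor = {1, 3, 4, 6}; Keeper avoids the target exactly from the complement.

2, 5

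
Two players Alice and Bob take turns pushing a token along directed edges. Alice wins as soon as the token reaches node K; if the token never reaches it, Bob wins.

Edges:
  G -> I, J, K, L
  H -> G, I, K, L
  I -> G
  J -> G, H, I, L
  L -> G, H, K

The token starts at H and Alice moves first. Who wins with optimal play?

Alice

Track states (vertex, player-to-move).
A0 = {(K,Alice), (K,Bob)}
A1: add {(G,Alice), (H,Alice), (L,Alice)}.
(H,Alice) ∈ A1 ⇒ Alice forces the target.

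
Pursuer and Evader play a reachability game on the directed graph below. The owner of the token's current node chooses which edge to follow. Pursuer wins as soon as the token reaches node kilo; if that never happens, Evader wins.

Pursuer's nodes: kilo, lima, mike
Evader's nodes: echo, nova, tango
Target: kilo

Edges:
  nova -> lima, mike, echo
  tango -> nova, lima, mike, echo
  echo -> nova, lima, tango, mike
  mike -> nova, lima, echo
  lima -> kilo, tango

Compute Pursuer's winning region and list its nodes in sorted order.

A0 = {kilo}
A1: add {lima} — lima (Pursuer) has lima→kilo.
A2: add {mike} — mike (Pursuer) has mike→lima.
A3 = A2; e.g. nova (Evader) can still go to echo. Fixed point.
Pursuer's winning region = {kilo, lima, mike}.

kilo, lima, mike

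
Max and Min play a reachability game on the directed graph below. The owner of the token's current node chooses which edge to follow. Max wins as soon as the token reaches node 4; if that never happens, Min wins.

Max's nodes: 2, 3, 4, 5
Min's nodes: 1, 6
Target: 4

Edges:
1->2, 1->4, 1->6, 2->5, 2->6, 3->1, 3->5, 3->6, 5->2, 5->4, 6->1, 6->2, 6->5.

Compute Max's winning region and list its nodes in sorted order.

2, 3, 4, 5

A0 = {4}
A1: add {5} — 5 (Max) has 5→4.
A2: add {2, 3} — 2 (Max) has 2→5; 3 (Max) has 3→5.
A3 = A2; e.g. 1 (Min) can still go to 6. Fixed point.
Max's winning region = {2, 3, 4, 5}.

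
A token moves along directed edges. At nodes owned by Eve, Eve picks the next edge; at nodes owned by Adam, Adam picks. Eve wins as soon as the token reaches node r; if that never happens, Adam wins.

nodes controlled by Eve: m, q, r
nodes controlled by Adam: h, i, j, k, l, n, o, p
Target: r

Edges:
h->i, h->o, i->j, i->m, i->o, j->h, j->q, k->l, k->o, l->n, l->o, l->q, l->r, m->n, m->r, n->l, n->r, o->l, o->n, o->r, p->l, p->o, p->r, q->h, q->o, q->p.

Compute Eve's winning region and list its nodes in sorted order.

m, r

A0 = {r}
A1: add {m} — m (Eve) has m→r.
A2 = A1; e.g. h (Adam) can still go to i. Fixed point.
Eve's winning region = {m, r}.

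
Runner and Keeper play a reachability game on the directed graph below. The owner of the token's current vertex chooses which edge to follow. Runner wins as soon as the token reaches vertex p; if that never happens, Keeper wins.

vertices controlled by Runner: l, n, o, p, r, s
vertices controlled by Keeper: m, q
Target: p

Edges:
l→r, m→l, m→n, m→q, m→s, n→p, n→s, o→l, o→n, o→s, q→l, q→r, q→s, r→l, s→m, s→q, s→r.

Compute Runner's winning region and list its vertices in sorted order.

n, o, p

A0 = {p}
A1: add {n} — n (Runner) has n→p.
A2: add {o} — o (Runner) has o→n.
A3 = A2; e.g. l (Runner) has no edge into A2. Fixed point.
Runner's winning region = {n, o, p}.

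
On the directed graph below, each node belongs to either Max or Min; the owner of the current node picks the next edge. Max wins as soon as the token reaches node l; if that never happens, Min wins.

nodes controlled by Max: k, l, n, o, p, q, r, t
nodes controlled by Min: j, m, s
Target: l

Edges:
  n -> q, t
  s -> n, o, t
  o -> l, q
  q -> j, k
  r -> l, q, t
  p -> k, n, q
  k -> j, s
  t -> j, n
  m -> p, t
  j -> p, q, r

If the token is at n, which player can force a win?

A0 = {l}
A1: add {o, r} — o (Max) has o→l; r (Max) has r→l.
A2 = A1; e.g. j (Min) can still go to p. Fixed point.
n never enters the attractor, so Min can avoid the target forever.

Min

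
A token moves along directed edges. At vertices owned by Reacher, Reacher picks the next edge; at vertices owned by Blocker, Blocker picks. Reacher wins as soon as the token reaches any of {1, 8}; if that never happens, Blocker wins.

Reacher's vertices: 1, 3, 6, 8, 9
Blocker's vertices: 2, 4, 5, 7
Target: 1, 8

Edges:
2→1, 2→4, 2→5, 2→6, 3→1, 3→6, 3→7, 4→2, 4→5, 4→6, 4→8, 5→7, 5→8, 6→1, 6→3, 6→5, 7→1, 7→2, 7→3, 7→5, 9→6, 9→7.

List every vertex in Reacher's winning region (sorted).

A0 = {1, 8}
A1: add {3, 6} — 3 (Reacher) has 3→1; 6 (Reacher) has 6→1.
A2: add {9} — 9 (Reacher) has 9→6.
A3 = A2; e.g. 2 (Blocker) can still go to 4. Fixed point.
Reacher's winning region = {1, 3, 6, 8, 9}.

1, 3, 6, 8, 9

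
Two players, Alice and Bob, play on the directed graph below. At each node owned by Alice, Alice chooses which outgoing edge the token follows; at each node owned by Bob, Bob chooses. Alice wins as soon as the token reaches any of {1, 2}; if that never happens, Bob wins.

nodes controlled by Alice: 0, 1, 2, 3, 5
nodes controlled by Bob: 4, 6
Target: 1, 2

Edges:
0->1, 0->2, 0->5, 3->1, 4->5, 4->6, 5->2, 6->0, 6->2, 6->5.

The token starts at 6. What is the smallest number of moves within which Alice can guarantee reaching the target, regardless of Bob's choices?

A0 = {1, 2}
A1: add {0, 3, 5} — 0 (Alice) has 0→1; 3 (Alice) has 3→1; 5 (Alice) has 5→2.
A2: add {6} — 6 (Bob): all of {0, 2, 5} already in.
6 enters the attractor at level 2, so Alice can force the target in 2 moves from there.

2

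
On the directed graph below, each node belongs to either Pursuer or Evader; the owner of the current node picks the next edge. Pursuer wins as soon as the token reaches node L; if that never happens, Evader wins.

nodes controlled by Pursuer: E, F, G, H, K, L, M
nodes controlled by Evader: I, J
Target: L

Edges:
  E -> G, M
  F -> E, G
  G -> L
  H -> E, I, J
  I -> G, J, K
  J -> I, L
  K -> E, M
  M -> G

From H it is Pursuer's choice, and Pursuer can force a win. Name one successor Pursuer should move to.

E

A0 = {L}
A1: add {G} — G (Pursuer) has G→L.
A2: add {E, F, M} — E (Pursuer) has E→G; F (Pursuer) has F→G; M (Pursuer) has M→G.
A3: add {H, K} — H (Pursuer) has H→E; K (Pursuer) has K→E.
A4 = A3; e.g. I (Evader) can still go to J. Fixed point.
From H, successor E is in the attractor (rank 2); the other successors I, J are not.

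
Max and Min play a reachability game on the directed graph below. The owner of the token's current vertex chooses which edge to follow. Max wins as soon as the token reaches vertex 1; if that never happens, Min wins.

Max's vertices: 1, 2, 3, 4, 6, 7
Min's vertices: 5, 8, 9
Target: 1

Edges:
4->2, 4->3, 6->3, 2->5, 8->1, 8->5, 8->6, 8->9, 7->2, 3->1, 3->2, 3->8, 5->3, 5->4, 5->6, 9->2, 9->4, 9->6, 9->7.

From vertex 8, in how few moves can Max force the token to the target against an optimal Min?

7

A0 = {1}
A1: add {3} — 3 (Max) has 3→1.
A2: add {4, 6} — 4 (Max) has 4→3; 6 (Max) has 6→3.
A3: add {5} — 5 (Min): all of {3, 4, 6} already in.
A4: add {2} — 2 (Max) has 2→5.
A5: add {7} — 7 (Max) has 7→2.
A6: add {9} — 9 (Min): all of {2, 4, 6, 7} already in.
A7: add {8} — 8 (Min): all of {1, 5, 6, 9} already in.
A7 = all vertices. Fixed point.
8 enters the attractor at level 7, so Max can force the target in 7 moves from there.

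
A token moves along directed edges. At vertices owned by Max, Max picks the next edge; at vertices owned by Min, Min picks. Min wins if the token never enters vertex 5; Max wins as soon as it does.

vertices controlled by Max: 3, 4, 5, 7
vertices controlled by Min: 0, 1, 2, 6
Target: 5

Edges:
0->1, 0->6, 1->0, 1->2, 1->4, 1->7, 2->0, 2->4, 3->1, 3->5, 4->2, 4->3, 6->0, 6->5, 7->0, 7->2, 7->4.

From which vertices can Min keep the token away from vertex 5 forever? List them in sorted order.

A0 = {5}
A1: add {3} — 3 (Max) has 3→5.
A2: add {4} — 4 (Max) has 4→3.
A3: add {7} — 7 (Max) has 7→4.
A4 = A3; e.g. 0 (Min) can still go to 1. Fixed point.
Max's attractor = {3, 4, 5, 7}; Min avoids the target exactly from the complement.

0, 1, 2, 6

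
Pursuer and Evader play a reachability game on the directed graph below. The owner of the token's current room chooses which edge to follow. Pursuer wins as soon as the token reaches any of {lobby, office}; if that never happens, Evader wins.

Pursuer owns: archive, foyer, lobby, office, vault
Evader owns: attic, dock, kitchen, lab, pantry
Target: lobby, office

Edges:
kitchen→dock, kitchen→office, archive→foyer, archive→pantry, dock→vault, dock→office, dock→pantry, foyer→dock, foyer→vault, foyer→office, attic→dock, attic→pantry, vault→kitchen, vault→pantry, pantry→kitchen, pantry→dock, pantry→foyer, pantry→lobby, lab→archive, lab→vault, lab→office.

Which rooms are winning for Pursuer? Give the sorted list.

archive, foyer, lobby, office

A0 = {lobby, office}
A1: add {foyer} — foyer (Pursuer) has foyer→office.
A2: add {archive} — archive (Pursuer) has archive→foyer.
A3 = A2; e.g. kitchen (Evader) can still go to dock. Fixed point.
Pursuer's winning region = {archive, foyer, lobby, office}.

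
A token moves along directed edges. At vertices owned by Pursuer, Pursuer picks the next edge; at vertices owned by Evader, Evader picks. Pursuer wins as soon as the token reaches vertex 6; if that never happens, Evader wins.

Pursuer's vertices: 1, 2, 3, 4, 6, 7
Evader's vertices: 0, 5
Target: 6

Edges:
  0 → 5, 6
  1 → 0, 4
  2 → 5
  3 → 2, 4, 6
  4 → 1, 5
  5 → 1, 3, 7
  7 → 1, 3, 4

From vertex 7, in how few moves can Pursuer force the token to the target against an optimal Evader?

2

A0 = {6}
A1: add {3} — 3 (Pursuer) has 3→6.
A2: add {7} — 7 (Pursuer) has 7→3.
A3 = A2; e.g. 0 (Evader) can still go to 5. Fixed point.
7 enters the attractor at level 2, so Pursuer can force the target in 2 moves from there.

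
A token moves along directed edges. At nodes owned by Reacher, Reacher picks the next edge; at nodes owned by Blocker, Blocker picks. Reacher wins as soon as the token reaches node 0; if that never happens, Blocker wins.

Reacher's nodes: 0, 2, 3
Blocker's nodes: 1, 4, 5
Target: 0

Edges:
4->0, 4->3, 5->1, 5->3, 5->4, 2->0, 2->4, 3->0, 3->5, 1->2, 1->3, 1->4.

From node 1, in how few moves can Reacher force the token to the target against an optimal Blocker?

A0 = {0}
A1: add {2, 3} — 2 (Reacher) has 2→0; 3 (Reacher) has 3→0.
A2: add {4} — 4 (Blocker): all of {0, 3} already in.
A3: add {1} — 1 (Blocker): all of {2, 3, 4} already in.
1 enters the attractor at level 3, so Reacher can force the target in 3 moves from there.

3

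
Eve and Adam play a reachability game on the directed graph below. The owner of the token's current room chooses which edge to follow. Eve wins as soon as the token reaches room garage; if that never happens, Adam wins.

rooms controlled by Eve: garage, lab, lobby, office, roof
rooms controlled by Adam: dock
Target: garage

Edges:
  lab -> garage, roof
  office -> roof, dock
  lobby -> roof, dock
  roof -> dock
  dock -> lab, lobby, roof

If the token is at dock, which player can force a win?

A0 = {garage}
A1: add {lab} — lab (Eve) has lab→garage.
A2 = A1; e.g. office (Eve) has no edge into A1. Fixed point.
dock never enters the attractor, so Adam can avoid the target forever.

Adam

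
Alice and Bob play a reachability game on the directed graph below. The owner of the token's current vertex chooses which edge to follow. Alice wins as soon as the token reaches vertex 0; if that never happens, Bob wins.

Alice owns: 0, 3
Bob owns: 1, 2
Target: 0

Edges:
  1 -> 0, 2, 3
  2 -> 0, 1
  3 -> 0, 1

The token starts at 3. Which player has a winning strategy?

A0 = {0}
A1: add {3} — 3 (Alice) has 3→0.
A2 = A1; e.g. 1 (Bob) can still go to 2. Fixed point.
3 ∈ A1, so Alice can force the target.

Alice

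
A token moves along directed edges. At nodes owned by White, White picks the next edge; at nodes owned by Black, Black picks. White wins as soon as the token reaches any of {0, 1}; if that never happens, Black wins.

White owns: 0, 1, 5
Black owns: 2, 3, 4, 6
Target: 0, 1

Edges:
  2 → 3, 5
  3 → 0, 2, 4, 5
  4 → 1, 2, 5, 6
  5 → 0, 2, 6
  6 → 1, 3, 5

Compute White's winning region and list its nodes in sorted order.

A0 = {0, 1}
A1: add {5} — 5 (White) has 5→0.
A2 = A1; e.g. 2 (Black) can still go to 3. Fixed point.
White's winning region = {0, 1, 5}.

0, 1, 5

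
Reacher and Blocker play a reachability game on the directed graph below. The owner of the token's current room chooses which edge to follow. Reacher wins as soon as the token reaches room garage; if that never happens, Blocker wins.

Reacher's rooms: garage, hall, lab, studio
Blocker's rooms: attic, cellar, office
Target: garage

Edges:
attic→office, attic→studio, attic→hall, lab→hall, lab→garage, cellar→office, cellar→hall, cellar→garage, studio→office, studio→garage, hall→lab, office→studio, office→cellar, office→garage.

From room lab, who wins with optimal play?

A0 = {garage}
A1: add {lab, studio} — studio (Reacher) has studio→garage; lab (Reacher) has lab→garage.
lab ∈ A1, so Reacher can force the target.

Reacher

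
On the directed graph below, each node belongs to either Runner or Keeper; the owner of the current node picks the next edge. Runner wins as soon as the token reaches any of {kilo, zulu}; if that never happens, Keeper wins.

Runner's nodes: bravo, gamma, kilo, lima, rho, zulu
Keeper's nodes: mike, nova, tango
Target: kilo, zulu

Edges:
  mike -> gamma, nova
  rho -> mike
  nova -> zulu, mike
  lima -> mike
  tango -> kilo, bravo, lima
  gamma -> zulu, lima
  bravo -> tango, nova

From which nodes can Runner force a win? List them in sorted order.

A0 = {kilo, zulu}
A1: add {gamma} — gamma (Runner) has gamma→zulu.
A2 = A1; e.g. rho (Runner) has no edge into A1. Fixed point.
Runner's winning region = {gamma, kilo, zulu}.

gamma, kilo, zulu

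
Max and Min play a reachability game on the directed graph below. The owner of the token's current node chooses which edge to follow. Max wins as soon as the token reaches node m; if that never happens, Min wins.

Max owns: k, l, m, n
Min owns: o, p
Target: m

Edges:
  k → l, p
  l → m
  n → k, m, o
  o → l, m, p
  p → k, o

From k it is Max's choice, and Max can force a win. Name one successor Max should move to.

A0 = {m}
A1: add {l, n} — l (Max) has l→m; n (Max) has n→m.
A2: add {k} — k (Max) has k→l.
A3 = A2; e.g. o (Min) can still go to p. Fixed point.
From k, successor l is in the attractor (rank 1); the other successor p is not.

l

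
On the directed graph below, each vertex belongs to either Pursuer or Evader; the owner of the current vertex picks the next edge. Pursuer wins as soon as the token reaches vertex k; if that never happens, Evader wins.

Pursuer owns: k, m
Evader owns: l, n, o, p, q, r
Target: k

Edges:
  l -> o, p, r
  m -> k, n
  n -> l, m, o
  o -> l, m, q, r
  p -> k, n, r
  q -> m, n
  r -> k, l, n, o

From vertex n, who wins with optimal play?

Evader

A0 = {k}
A1: add {m} — m (Pursuer) has m→k.
A2 = A1; e.g. l (Evader) can still go to o. Fixed point.
n never enters the attractor, so Evader can avoid the target forever.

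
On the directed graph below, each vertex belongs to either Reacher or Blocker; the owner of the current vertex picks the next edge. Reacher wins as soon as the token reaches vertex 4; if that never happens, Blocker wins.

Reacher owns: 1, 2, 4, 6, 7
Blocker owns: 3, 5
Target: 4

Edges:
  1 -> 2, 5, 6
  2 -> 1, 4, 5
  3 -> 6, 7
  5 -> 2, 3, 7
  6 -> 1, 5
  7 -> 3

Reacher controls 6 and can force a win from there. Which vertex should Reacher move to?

1

A0 = {4}
A1: add {2} — 2 (Reacher) has 2→4.
A2: add {1} — 1 (Reacher) has 1→2.
A3: add {6} — 6 (Reacher) has 6→1.
A4 = A3; e.g. 3 (Blocker) can still go to 7. Fixed point.
From 6, successor 1 is in the attractor (rank 2); the other successor 5 is not.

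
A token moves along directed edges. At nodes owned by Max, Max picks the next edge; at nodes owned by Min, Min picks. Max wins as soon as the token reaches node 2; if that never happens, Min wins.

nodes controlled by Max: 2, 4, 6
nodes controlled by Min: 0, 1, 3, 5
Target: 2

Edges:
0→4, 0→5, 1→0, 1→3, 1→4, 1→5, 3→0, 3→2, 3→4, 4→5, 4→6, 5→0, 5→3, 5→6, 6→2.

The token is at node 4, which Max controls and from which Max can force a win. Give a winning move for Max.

A0 = {2}
A1: add {6} — 6 (Max) has 6→2.
A2: add {4} — 4 (Max) has 4→6.
A3 = A2; e.g. 0 (Min) can still go to 5. Fixed point.
From 4, successor 6 is in the attractor (rank 1); the other successor 5 is not.

6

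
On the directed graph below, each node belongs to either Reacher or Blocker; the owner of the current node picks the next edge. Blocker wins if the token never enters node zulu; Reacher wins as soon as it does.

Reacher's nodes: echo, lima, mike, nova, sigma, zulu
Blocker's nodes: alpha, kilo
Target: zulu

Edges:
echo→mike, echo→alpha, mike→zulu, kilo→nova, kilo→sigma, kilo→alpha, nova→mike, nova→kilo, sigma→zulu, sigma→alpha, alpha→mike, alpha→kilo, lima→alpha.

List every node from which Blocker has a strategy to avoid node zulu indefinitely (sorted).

alpha, kilo, lima

A0 = {zulu}
A1: add {mike, sigma} — mike (Reacher) has mike→zulu; sigma (Reacher) has sigma→zulu.
A2: add {echo, nova} — echo (Reacher) has echo→mike; nova (Reacher) has nova→mike.
A3 = A2; e.g. kilo (Blocker) can still go to alpha. Fixed point.
Reacher's attractor = {echo, mike, nova, sigma, zulu}; Blocker avoids the target exactly from the complement.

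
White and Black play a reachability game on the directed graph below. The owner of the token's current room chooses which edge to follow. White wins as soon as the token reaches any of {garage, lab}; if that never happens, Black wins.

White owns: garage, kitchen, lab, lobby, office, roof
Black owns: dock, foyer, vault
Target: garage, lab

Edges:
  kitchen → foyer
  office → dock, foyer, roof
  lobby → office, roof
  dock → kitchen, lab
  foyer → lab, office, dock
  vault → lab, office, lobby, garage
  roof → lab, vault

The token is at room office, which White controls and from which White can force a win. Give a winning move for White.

A0 = {garage, lab}
A1: add {roof} — roof (White) has roof→lab.
A2: add {lobby, office} — office (White) has office→roof; lobby (White) has lobby→roof.
A3: add {vault} — vault (Black): all of {lab, office, lobby, garage} already in.
A4 = A3; e.g. kitchen (White) has no edge into A3. Fixed point.
From office, successor roof is in the attractor (rank 1); the other successors dock, foyer are not.

roof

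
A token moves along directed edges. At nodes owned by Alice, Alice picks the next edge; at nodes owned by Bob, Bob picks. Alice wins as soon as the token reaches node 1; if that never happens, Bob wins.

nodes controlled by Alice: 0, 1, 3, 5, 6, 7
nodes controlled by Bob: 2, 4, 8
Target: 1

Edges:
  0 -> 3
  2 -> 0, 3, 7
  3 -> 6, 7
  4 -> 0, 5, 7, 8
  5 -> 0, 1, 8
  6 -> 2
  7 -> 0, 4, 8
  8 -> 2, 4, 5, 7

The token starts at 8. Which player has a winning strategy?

Bob

A0 = {1}
A1: add {5} — 5 (Alice) has 5→1.
A2 = A1; e.g. 0 (Alice) has no edge into A1. Fixed point.
8 never enters the attractor, so Bob can avoid the target forever.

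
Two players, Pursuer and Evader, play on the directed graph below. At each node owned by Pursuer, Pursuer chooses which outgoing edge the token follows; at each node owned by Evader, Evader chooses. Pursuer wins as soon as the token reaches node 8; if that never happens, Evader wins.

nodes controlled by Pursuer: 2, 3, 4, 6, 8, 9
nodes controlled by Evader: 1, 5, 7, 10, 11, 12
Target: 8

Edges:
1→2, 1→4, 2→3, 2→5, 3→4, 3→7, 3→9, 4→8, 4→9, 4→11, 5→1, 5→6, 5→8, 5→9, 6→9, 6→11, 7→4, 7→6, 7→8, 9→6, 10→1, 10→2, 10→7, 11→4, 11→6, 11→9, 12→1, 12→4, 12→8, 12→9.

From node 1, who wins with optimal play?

A0 = {8}
A1: add {4} — 4 (Pursuer) has 4→8.
A2: add {3} — 3 (Pursuer) has 3→4.
A3: add {2} — 2 (Pursuer) has 2→3.
A4: add {1} — 1 (Evader): all of {2, 4} already in.
A5 = A4; e.g. 5 (Evader) can still go to 6. Fixed point.
1 ∈ A4, so Pursuer can force the target.

Pursuer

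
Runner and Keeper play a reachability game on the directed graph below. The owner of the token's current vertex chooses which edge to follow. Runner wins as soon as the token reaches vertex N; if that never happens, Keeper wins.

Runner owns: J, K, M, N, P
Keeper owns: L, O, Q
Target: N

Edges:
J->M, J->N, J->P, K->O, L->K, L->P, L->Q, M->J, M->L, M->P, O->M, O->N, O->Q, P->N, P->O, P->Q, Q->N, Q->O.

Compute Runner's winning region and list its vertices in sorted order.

A0 = {N}
A1: add {J, P} — J (Runner) has J→N; P (Runner) has P→N.
A2: add {M} — M (Runner) has M→J.
A3 = A2; e.g. K (Runner) has no edge into A2. Fixed point.
Runner's winning region = {J, M, N, P}.

J, M, N, P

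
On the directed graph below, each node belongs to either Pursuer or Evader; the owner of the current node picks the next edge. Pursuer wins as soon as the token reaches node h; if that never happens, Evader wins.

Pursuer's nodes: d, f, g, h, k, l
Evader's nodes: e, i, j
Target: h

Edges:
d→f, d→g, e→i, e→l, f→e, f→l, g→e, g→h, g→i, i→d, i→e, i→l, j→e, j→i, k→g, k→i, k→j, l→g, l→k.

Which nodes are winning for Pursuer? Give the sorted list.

A0 = {h}
A1: add {g} — g (Pursuer) has g→h.
A2: add {d, k, l} — d (Pursuer) has d→g; k (Pursuer) has k→g; l (Pursuer) has l→g.
A3: add {f} — f (Pursuer) has f→l.
A4 = A3; e.g. e (Evader) can still go to i. Fixed point.
Pursuer's winning region = {d, f, g, h, k, l}.

d, f, g, h, k, l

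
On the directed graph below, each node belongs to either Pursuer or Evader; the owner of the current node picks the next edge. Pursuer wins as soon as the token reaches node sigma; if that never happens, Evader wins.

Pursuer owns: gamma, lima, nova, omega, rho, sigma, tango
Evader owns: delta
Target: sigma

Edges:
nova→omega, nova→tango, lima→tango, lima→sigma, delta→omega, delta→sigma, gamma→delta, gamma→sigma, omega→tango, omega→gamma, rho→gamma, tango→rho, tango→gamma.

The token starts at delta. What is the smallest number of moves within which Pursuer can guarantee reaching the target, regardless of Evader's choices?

3

A0 = {sigma}
A1: add {gamma, lima} — gamma (Pursuer) has gamma→sigma; lima (Pursuer) has lima→sigma.
A2: add {omega, rho, tango} — omega (Pursuer) has omega→gamma; tango (Pursuer) has tango→gamma; rho (Pursuer) has rho→gamma.
A3: add {delta, nova} — delta (Evader): all of {omega, sigma} already in; nova (Pursuer) has nova→omega.
A3 = all vertices. Fixed point.
delta enters the attractor at level 3, so Pursuer can force the target in 3 moves from there.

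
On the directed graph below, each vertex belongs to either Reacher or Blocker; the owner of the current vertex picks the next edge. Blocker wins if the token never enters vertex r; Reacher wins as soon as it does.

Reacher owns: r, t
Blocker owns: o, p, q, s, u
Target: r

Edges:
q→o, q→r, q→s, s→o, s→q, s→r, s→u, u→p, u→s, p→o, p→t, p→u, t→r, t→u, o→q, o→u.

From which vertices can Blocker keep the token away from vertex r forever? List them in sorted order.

o, p, q, s, u

A0 = {r}
A1: add {t} — t (Reacher) has t→r.
A2 = A1; e.g. o (Blocker) can still go to q. Fixed point.
Reacher's attractor = {r, t}; Blocker avoids the target exactly from the complement.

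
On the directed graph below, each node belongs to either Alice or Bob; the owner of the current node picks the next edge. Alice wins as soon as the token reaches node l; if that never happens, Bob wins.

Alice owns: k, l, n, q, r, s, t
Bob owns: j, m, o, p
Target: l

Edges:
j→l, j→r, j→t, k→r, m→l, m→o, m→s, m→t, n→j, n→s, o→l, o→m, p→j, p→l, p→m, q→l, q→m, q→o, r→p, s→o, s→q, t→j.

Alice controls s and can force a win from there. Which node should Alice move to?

A0 = {l}
A1: add {q} — q (Alice) has q→l.
A2: add {s} — s (Alice) has s→q.
A3: add {n} — n (Alice) has n→s.
A4 = A3; e.g. j (Bob) can still go to r. Fixed point.
From s, successor q is in the attractor (rank 1); the other successor o is not.

q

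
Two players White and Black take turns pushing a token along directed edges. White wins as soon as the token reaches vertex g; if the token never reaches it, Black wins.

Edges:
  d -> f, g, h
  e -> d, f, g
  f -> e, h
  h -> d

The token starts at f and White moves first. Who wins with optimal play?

White

Track states (vertex, player-to-move).
A0 = {(g,White), (g,Black)}
A1: add {(d,White), (e,White)}.
A2: add {(h,Black)}.
A3: add {(f,White)}.
(f,White) ∈ A3 ⇒ White forces the target.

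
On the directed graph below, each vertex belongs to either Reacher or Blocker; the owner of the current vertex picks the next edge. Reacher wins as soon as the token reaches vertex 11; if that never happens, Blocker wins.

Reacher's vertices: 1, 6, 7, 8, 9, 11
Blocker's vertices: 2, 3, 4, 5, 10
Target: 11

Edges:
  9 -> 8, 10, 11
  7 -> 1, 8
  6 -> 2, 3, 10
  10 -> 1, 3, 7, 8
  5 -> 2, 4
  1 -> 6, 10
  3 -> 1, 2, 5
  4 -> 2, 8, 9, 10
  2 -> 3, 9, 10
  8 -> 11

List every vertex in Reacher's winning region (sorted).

7, 8, 9, 11

A0 = {11}
A1: add {8, 9} — 8 (Reacher) has 8→11; 9 (Reacher) has 9→11.
A2: add {7} — 7 (Reacher) has 7→8.
A3 = A2; e.g. 1 (Reacher) has no edge into A2. Fixed point.
Reacher's winning region = {7, 8, 9, 11}.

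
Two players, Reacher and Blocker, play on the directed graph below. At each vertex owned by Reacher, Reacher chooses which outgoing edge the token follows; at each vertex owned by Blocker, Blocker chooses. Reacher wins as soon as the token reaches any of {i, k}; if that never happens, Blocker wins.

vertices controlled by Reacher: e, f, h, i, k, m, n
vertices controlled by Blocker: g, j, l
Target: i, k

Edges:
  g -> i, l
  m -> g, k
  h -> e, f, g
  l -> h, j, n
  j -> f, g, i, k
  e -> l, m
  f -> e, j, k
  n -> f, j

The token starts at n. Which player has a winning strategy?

Reacher

A0 = {i, k}
A1: add {f, m} — f (Reacher) has f→k; m (Reacher) has m→k.
A2: add {e, h, n} — e (Reacher) has e→m; h (Reacher) has h→f; n (Reacher) has n→f.
A3 = A2; e.g. g (Blocker) can still go to l. Fixed point.
n ∈ A2, so Reacher can force the target.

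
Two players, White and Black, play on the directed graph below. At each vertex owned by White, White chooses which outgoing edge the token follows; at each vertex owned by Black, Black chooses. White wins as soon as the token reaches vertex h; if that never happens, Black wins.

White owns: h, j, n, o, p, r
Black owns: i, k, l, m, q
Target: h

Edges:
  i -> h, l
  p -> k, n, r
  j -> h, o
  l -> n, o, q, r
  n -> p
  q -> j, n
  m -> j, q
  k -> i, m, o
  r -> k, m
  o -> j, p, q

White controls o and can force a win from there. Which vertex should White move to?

A0 = {h}
A1: add {j} — j (White) has j→h.
A2: add {o} — o (White) has o→j.
A3 = A2; e.g. i (Black) can still go to l. Fixed point.
From o, successor j is in the attractor (rank 1); the other successors p, q are not.

j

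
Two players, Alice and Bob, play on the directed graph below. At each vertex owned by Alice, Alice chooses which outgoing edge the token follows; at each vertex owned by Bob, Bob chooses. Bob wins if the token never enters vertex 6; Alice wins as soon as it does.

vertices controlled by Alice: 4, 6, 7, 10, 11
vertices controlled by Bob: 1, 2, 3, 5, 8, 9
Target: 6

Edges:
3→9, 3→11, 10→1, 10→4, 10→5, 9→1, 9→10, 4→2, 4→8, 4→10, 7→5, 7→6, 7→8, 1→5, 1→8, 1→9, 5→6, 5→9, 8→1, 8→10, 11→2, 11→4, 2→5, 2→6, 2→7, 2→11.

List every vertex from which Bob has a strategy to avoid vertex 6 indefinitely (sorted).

1, 2, 3, 4, 5, 8, 9, 10, 11

A0 = {6}
A1: add {7} — 7 (Alice) has 7→6.
A2 = A1; e.g. 1 (Bob) can still go to 5. Fixed point.
Alice's attractor = {6, 7}; Bob avoids the target exactly from the complement.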